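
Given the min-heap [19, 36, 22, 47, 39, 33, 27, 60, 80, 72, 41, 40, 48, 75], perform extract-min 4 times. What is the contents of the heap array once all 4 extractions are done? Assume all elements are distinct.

[36, 39, 40, 47, 41, 48, 75, 60, 80, 72]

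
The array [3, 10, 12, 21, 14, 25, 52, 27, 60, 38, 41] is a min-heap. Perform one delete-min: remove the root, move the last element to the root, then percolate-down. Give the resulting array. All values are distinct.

[10, 14, 12, 21, 38, 25, 52, 27, 60, 41]

remove root 3; move last element 41 to root → [41, 10, 12, 21, 14, 25, 52, 27, 60, 38]
41 vs smaller child 10 at index 1, swap → [10, 41, 12, 21, 14, 25, 52, 27, 60, 38]
41 vs smaller child 14 at index 4, swap → [10, 14, 12, 21, 41, 25, 52, 27, 60, 38]
41 vs only child 38 at index 9, swap → [10, 14, 12, 21, 38, 25, 52, 27, 60, 41]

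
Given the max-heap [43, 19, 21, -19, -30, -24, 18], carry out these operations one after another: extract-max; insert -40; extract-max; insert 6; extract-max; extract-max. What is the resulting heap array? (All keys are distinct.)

extract-max → returns 43:
  remove root 43; move last element 18 to root → [18, 19, 21, -19, -30, -24]
  18 vs larger child 21 at index 2, swap → [21, 19, 18, -19, -30, -24]
insert -40:
  append -40 at index 6 → [21, 19, 18, -19, -30, -24, -40] (no swap needed)
extract-max → returns 21:
  remove root 21; move last element -40 to root → [-40, 19, 18, -19, -30, -24]
  -40 vs larger child 19 at index 1, swap → [19, -40, 18, -19, -30, -24]
  -40 vs larger child -19 at index 3, swap → [19, -19, 18, -40, -30, -24]
insert 6:
  append 6 at index 6 → [19, -19, 18, -40, -30, -24, 6] (no swap needed)
extract-max → returns 19:
  remove root 19; move last element 6 to root → [6, -19, 18, -40, -30, -24]
  6 vs larger child 18 at index 2, swap → [18, -19, 6, -40, -30, -24]
extract-max → returns 18:
  remove root 18; move last element -24 to root → [-24, -19, 6, -40, -30]
  -24 vs larger child 6 at index 2, swap → [6, -19, -24, -40, -30]

[6, -19, -24, -40, -30]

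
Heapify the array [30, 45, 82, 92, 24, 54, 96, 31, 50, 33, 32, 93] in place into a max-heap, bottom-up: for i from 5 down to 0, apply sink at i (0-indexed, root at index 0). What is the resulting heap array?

[96, 92, 93, 50, 33, 54, 82, 31, 45, 24, 32, 30]

sift down from index 5:
  54 vs only child 93 at index 11, swap → [30, 45, 82, 92, 24, 93, 96, 31, 50, 33, 32, 54]
sift down from index 4:
  24 vs larger child 33 at index 9, swap → [30, 45, 82, 92, 33, 93, 96, 31, 50, 24, 32, 54]
sift down from index 3: already satisfies heap property
sift down from index 2:
  82 vs larger child 96 at index 6, swap → [30, 45, 96, 92, 33, 93, 82, 31, 50, 24, 32, 54]
sift down from index 1:
  45 vs larger child 92 at index 3, swap → [30, 92, 96, 45, 33, 93, 82, 31, 50, 24, 32, 54]
  45 vs larger child 50 at index 8, swap → [30, 92, 96, 50, 33, 93, 82, 31, 45, 24, 32, 54]
sift down from index 0:
  30 vs larger child 96 at index 2, swap → [96, 92, 30, 50, 33, 93, 82, 31, 45, 24, 32, 54]
  30 vs larger child 93 at index 5, swap → [96, 92, 93, 50, 33, 30, 82, 31, 45, 24, 32, 54]
  30 vs only child 54 at index 11, swap → [96, 92, 93, 50, 33, 54, 82, 31, 45, 24, 32, 30]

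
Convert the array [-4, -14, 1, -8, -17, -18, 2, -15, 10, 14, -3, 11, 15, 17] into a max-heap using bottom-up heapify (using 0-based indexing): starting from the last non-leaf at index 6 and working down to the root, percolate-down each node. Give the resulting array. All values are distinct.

sift down from index 6:
  2 vs only child 17 at index 13, swap → [-4, -14, 1, -8, -17, -18, 17, -15, 10, 14, -3, 11, 15, 2]
sift down from index 5:
  -18 vs larger child 15 at index 12, swap → [-4, -14, 1, -8, -17, 15, 17, -15, 10, 14, -3, 11, -18, 2]
sift down from index 4:
  -17 vs larger child 14 at index 9, swap → [-4, -14, 1, -8, 14, 15, 17, -15, 10, -17, -3, 11, -18, 2]
sift down from index 3:
  -8 vs larger child 10 at index 8, swap → [-4, -14, 1, 10, 14, 15, 17, -15, -8, -17, -3, 11, -18, 2]
sift down from index 2:
  1 vs larger child 17 at index 6, swap → [-4, -14, 17, 10, 14, 15, 1, -15, -8, -17, -3, 11, -18, 2]
  1 vs only child 2 at index 13, swap → [-4, -14, 17, 10, 14, 15, 2, -15, -8, -17, -3, 11, -18, 1]
sift down from index 1:
  -14 vs larger child 14 at index 4, swap → [-4, 14, 17, 10, -14, 15, 2, -15, -8, -17, -3, 11, -18, 1]
  -14 vs larger child -3 at index 10, swap → [-4, 14, 17, 10, -3, 15, 2, -15, -8, -17, -14, 11, -18, 1]
sift down from index 0:
  -4 vs larger child 17 at index 2, swap → [17, 14, -4, 10, -3, 15, 2, -15, -8, -17, -14, 11, -18, 1]
  -4 vs larger child 15 at index 5, swap → [17, 14, 15, 10, -3, -4, 2, -15, -8, -17, -14, 11, -18, 1]
  -4 vs larger child 11 at index 11, swap → [17, 14, 15, 10, -3, 11, 2, -15, -8, -17, -14, -4, -18, 1]

[17, 14, 15, 10, -3, 11, 2, -15, -8, -17, -14, -4, -18, 1]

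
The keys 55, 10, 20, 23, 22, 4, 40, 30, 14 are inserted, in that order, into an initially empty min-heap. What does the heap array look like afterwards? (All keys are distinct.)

[4, 14, 10, 22, 23, 20, 40, 55, 30]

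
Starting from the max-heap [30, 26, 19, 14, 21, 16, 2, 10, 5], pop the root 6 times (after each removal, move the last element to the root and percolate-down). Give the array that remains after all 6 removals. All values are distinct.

extract-max #1 returns 30:
  remove root 30; move last element 5 to root → [5, 26, 19, 14, 21, 16, 2, 10]
  5 vs larger child 26 at index 1, swap → [26, 5, 19, 14, 21, 16, 2, 10]
  5 vs larger child 21 at index 4, swap → [26, 21, 19, 14, 5, 16, 2, 10]
extract-max #2 returns 26:
  remove root 26; move last element 10 to root → [10, 21, 19, 14, 5, 16, 2]
  10 vs larger child 21 at index 1, swap → [21, 10, 19, 14, 5, 16, 2]
  10 vs larger child 14 at index 3, swap → [21, 14, 19, 10, 5, 16, 2]
extract-max #3 returns 21:
  remove root 21; move last element 2 to root → [2, 14, 19, 10, 5, 16]
  2 vs larger child 19 at index 2, swap → [19, 14, 2, 10, 5, 16]
  2 vs only child 16 at index 5, swap → [19, 14, 16, 10, 5, 2]
extract-max #4 returns 19:
  remove root 19; move last element 2 to root → [2, 14, 16, 10, 5]
  2 vs larger child 16 at index 2, swap → [16, 14, 2, 10, 5]
extract-max #5 returns 16:
  remove root 16; move last element 5 to root → [5, 14, 2, 10]
  5 vs larger child 14 at index 1, swap → [14, 5, 2, 10]
  5 vs only child 10 at index 3, swap → [14, 10, 2, 5]
extract-max #6 returns 14:
  remove root 14; move last element 5 to root → [5, 10, 2]
  5 vs larger child 10 at index 1, swap → [10, 5, 2]

[10, 5, 2]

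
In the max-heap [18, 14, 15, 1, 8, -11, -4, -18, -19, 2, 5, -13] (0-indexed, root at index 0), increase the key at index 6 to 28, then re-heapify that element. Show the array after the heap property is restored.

set index 6 from -4 to 28 → [18, 14, 15, 1, 8, -11, 28, -18, -19, 2, 5, -13]
28 > parent 15 at index 2, swap → [18, 14, 28, 1, 8, -11, 15, -18, -19, 2, 5, -13]
28 > parent 18 at index 0, swap → [28, 14, 18, 1, 8, -11, 15, -18, -19, 2, 5, -13]

[28, 14, 18, 1, 8, -11, 15, -18, -19, 2, 5, -13]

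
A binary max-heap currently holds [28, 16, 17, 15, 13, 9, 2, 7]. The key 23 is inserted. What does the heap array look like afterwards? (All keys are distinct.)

[28, 23, 17, 16, 13, 9, 2, 7, 15]

append 23 at index 8 → [28, 16, 17, 15, 13, 9, 2, 7, 23]
23 > parent 15 at index 3, swap → [28, 16, 17, 23, 13, 9, 2, 7, 15]
23 > parent 16 at index 1, swap → [28, 23, 17, 16, 13, 9, 2, 7, 15]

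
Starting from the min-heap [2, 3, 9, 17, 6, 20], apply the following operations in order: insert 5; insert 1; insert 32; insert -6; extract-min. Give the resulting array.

[1, 2, 5, 3, 6, 20, 9, 17, 32]

insert 5:
  append 5 at index 6 → [2, 3, 9, 17, 6, 20, 5]
  5 < parent 9 at index 2, swap → [2, 3, 5, 17, 6, 20, 9]
insert 1:
  append 1 at index 7 → [2, 3, 5, 17, 6, 20, 9, 1]
  1 < parent 17 at index 3, swap → [2, 3, 5, 1, 6, 20, 9, 17]
  1 < parent 3 at index 1, swap → [2, 1, 5, 3, 6, 20, 9, 17]
  1 < parent 2 at index 0, swap → [1, 2, 5, 3, 6, 20, 9, 17]
insert 32:
  append 32 at index 8 → [1, 2, 5, 3, 6, 20, 9, 17, 32] (no swap needed)
insert -6:
  append -6 at index 9 → [1, 2, 5, 3, 6, 20, 9, 17, 32, -6]
  -6 < parent 6 at index 4, swap → [1, 2, 5, 3, -6, 20, 9, 17, 32, 6]
  -6 < parent 2 at index 1, swap → [1, -6, 5, 3, 2, 20, 9, 17, 32, 6]
  -6 < parent 1 at index 0, swap → [-6, 1, 5, 3, 2, 20, 9, 17, 32, 6]
extract-min → returns -6:
  remove root -6; move last element 6 to root → [6, 1, 5, 3, 2, 20, 9, 17, 32]
  6 vs smaller child 1 at index 1, swap → [1, 6, 5, 3, 2, 20, 9, 17, 32]
  6 vs smaller child 2 at index 4, swap → [1, 2, 5, 3, 6, 20, 9, 17, 32]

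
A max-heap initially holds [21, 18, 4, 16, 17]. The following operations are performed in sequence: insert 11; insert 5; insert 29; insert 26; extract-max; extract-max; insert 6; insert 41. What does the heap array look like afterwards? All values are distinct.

[41, 21, 11, 18, 17, 4, 5, 6, 16]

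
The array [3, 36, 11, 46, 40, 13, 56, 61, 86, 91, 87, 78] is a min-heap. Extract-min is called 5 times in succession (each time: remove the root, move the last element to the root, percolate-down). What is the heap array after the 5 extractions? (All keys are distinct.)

[46, 61, 56, 86, 91, 78, 87]

extract-min #1 returns 3:
  remove root 3; move last element 78 to root → [78, 36, 11, 46, 40, 13, 56, 61, 86, 91, 87]
  78 vs smaller child 11 at index 2, swap → [11, 36, 78, 46, 40, 13, 56, 61, 86, 91, 87]
  78 vs smaller child 13 at index 5, swap → [11, 36, 13, 46, 40, 78, 56, 61, 86, 91, 87]
extract-min #2 returns 11:
  remove root 11; move last element 87 to root → [87, 36, 13, 46, 40, 78, 56, 61, 86, 91]
  87 vs smaller child 13 at index 2, swap → [13, 36, 87, 46, 40, 78, 56, 61, 86, 91]
  87 vs smaller child 56 at index 6, swap → [13, 36, 56, 46, 40, 78, 87, 61, 86, 91]
extract-min #3 returns 13:
  remove root 13; move last element 91 to root → [91, 36, 56, 46, 40, 78, 87, 61, 86]
  91 vs smaller child 36 at index 1, swap → [36, 91, 56, 46, 40, 78, 87, 61, 86]
  91 vs smaller child 40 at index 4, swap → [36, 40, 56, 46, 91, 78, 87, 61, 86]
extract-min #4 returns 36:
  remove root 36; move last element 86 to root → [86, 40, 56, 46, 91, 78, 87, 61]
  86 vs smaller child 40 at index 1, swap → [40, 86, 56, 46, 91, 78, 87, 61]
  86 vs smaller child 46 at index 3, swap → [40, 46, 56, 86, 91, 78, 87, 61]
  86 vs only child 61 at index 7, swap → [40, 46, 56, 61, 91, 78, 87, 86]
extract-min #5 returns 40:
  remove root 40; move last element 86 to root → [86, 46, 56, 61, 91, 78, 87]
  86 vs smaller child 46 at index 1, swap → [46, 86, 56, 61, 91, 78, 87]
  86 vs smaller child 61 at index 3, swap → [46, 61, 56, 86, 91, 78, 87]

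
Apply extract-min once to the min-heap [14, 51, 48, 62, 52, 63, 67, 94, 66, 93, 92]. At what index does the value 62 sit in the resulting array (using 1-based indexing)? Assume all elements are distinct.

4

remove root 14; move last element 92 to root → [92, 51, 48, 62, 52, 63, 67, 94, 66, 93]
92 vs smaller child 48 at index 3, swap → [48, 51, 92, 62, 52, 63, 67, 94, 66, 93]
92 vs smaller child 63 at index 6, swap → [48, 51, 63, 62, 52, 92, 67, 94, 66, 93]
resulting array: [48, 51, 63, 62, 52, 92, 67, 94, 66, 93]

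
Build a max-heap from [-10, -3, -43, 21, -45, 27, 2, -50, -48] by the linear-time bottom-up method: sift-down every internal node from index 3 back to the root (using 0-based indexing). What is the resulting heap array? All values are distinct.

[27, 21, 2, -3, -45, -43, -10, -50, -48]

sift down from index 3: already satisfies heap property
sift down from index 2:
  -43 vs larger child 27 at index 5, swap → [-10, -3, 27, 21, -45, -43, 2, -50, -48]
sift down from index 1:
  -3 vs larger child 21 at index 3, swap → [-10, 21, 27, -3, -45, -43, 2, -50, -48]
sift down from index 0:
  -10 vs larger child 27 at index 2, swap → [27, 21, -10, -3, -45, -43, 2, -50, -48]
  -10 vs larger child 2 at index 6, swap → [27, 21, 2, -3, -45, -43, -10, -50, -48]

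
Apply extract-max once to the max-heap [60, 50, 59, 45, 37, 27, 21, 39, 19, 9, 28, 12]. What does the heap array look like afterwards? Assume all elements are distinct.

remove root 60; move last element 12 to root → [12, 50, 59, 45, 37, 27, 21, 39, 19, 9, 28]
12 vs larger child 59 at index 2, swap → [59, 50, 12, 45, 37, 27, 21, 39, 19, 9, 28]
12 vs larger child 27 at index 5, swap → [59, 50, 27, 45, 37, 12, 21, 39, 19, 9, 28]

[59, 50, 27, 45, 37, 12, 21, 39, 19, 9, 28]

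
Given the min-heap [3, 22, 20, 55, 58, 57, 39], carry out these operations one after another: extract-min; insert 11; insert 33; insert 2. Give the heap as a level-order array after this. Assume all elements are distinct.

[2, 11, 20, 22, 58, 57, 39, 55, 33]

extract-min → returns 3:
  remove root 3; move last element 39 to root → [39, 22, 20, 55, 58, 57]
  39 vs smaller child 20 at index 2, swap → [20, 22, 39, 55, 58, 57]
insert 11:
  append 11 at index 6 → [20, 22, 39, 55, 58, 57, 11]
  11 < parent 39 at index 2, swap → [20, 22, 11, 55, 58, 57, 39]
  11 < parent 20 at index 0, swap → [11, 22, 20, 55, 58, 57, 39]
insert 33:
  append 33 at index 7 → [11, 22, 20, 55, 58, 57, 39, 33]
  33 < parent 55 at index 3, swap → [11, 22, 20, 33, 58, 57, 39, 55]
insert 2:
  append 2 at index 8 → [11, 22, 20, 33, 58, 57, 39, 55, 2]
  2 < parent 33 at index 3, swap → [11, 22, 20, 2, 58, 57, 39, 55, 33]
  2 < parent 22 at index 1, swap → [11, 2, 20, 22, 58, 57, 39, 55, 33]
  2 < parent 11 at index 0, swap → [2, 11, 20, 22, 58, 57, 39, 55, 33]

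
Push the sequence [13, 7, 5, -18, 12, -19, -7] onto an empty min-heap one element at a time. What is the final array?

[-19, 5, -18, 13, 12, 7, -7]

Insert 13:
  append 13 at index 0 → [13] (no swap needed)
Insert 7:
  append 7 at index 1 → [13, 7]
  7 < parent 13 at index 0, swap → [7, 13]
Insert 5:
  append 5 at index 2 → [7, 13, 5]
  5 < parent 7 at index 0, swap → [5, 13, 7]
Insert -18:
  append -18 at index 3 → [5, 13, 7, -18]
  -18 < parent 13 at index 1, swap → [5, -18, 7, 13]
  -18 < parent 5 at index 0, swap → [-18, 5, 7, 13]
Insert 12:
  append 12 at index 4 → [-18, 5, 7, 13, 12] (no swap needed)
Insert -19:
  append -19 at index 5 → [-18, 5, 7, 13, 12, -19]
  -19 < parent 7 at index 2, swap → [-18, 5, -19, 13, 12, 7]
  -19 < parent -18 at index 0, swap → [-19, 5, -18, 13, 12, 7]
Insert -7:
  append -7 at index 6 → [-19, 5, -18, 13, 12, 7, -7] (no swap needed)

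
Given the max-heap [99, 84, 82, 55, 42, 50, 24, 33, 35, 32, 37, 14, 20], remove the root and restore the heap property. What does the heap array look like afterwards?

remove root 99; move last element 20 to root → [20, 84, 82, 55, 42, 50, 24, 33, 35, 32, 37, 14]
20 vs larger child 84 at index 1, swap → [84, 20, 82, 55, 42, 50, 24, 33, 35, 32, 37, 14]
20 vs larger child 55 at index 3, swap → [84, 55, 82, 20, 42, 50, 24, 33, 35, 32, 37, 14]
20 vs larger child 35 at index 8, swap → [84, 55, 82, 35, 42, 50, 24, 33, 20, 32, 37, 14]

[84, 55, 82, 35, 42, 50, 24, 33, 20, 32, 37, 14]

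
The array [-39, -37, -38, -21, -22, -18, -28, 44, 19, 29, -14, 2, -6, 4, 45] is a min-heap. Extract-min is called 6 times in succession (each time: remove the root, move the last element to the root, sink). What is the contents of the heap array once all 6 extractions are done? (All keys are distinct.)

[-18, -14, -6, 2, 29, 45, 4, 44, 19]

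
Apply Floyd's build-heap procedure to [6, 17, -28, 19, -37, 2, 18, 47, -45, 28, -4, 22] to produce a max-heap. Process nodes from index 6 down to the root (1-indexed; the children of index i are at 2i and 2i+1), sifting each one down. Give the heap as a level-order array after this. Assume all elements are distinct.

[47, 28, 22, 19, 6, 2, 18, 17, -45, -37, -4, -28]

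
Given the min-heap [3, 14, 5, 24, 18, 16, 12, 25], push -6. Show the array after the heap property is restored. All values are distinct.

append -6 at index 8 → [3, 14, 5, 24, 18, 16, 12, 25, -6]
-6 < parent 24 at index 3, swap → [3, 14, 5, -6, 18, 16, 12, 25, 24]
-6 < parent 14 at index 1, swap → [3, -6, 5, 14, 18, 16, 12, 25, 24]
-6 < parent 3 at index 0, swap → [-6, 3, 5, 14, 18, 16, 12, 25, 24]

[-6, 3, 5, 14, 18, 16, 12, 25, 24]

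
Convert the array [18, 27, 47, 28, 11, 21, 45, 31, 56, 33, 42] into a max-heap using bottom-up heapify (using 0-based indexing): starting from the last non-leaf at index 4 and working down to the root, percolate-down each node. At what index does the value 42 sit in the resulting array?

sift down from index 4:
  11 vs larger child 42 at index 10, swap → [18, 27, 47, 28, 42, 21, 45, 31, 56, 33, 11]
sift down from index 3:
  28 vs larger child 56 at index 8, swap → [18, 27, 47, 56, 42, 21, 45, 31, 28, 33, 11]
sift down from index 2: already satisfies heap property
sift down from index 1:
  27 vs larger child 56 at index 3, swap → [18, 56, 47, 27, 42, 21, 45, 31, 28, 33, 11]
  27 vs larger child 31 at index 7, swap → [18, 56, 47, 31, 42, 21, 45, 27, 28, 33, 11]
sift down from index 0:
  18 vs larger child 56 at index 1, swap → [56, 18, 47, 31, 42, 21, 45, 27, 28, 33, 11]
  18 vs larger child 42 at index 4, swap → [56, 42, 47, 31, 18, 21, 45, 27, 28, 33, 11]
  18 vs larger child 33 at index 9, swap → [56, 42, 47, 31, 33, 21, 45, 27, 28, 18, 11]
resulting array: [56, 42, 47, 31, 33, 21, 45, 27, 28, 18, 11]

1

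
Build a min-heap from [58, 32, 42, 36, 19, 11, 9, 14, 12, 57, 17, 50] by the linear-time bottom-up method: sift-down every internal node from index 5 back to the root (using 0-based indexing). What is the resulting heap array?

sift down from index 5: already satisfies heap property
sift down from index 4:
  19 vs smaller child 17 at index 10, swap → [58, 32, 42, 36, 17, 11, 9, 14, 12, 57, 19, 50]
sift down from index 3:
  36 vs smaller child 12 at index 8, swap → [58, 32, 42, 12, 17, 11, 9, 14, 36, 57, 19, 50]
sift down from index 2:
  42 vs smaller child 9 at index 6, swap → [58, 32, 9, 12, 17, 11, 42, 14, 36, 57, 19, 50]
sift down from index 1:
  32 vs smaller child 12 at index 3, swap → [58, 12, 9, 32, 17, 11, 42, 14, 36, 57, 19, 50]
  32 vs smaller child 14 at index 7, swap → [58, 12, 9, 14, 17, 11, 42, 32, 36, 57, 19, 50]
sift down from index 0:
  58 vs smaller child 9 at index 2, swap → [9, 12, 58, 14, 17, 11, 42, 32, 36, 57, 19, 50]
  58 vs smaller child 11 at index 5, swap → [9, 12, 11, 14, 17, 58, 42, 32, 36, 57, 19, 50]
  58 vs only child 50 at index 11, swap → [9, 12, 11, 14, 17, 50, 42, 32, 36, 57, 19, 58]

[9, 12, 11, 14, 17, 50, 42, 32, 36, 57, 19, 58]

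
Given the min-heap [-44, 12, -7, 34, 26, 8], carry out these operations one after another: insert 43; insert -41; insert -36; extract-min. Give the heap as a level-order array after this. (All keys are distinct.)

[-41, -36, -7, 12, 26, 8, 43, 34]

insert 43:
  append 43 at index 6 → [-44, 12, -7, 34, 26, 8, 43] (no swap needed)
insert -41:
  append -41 at index 7 → [-44, 12, -7, 34, 26, 8, 43, -41]
  -41 < parent 34 at index 3, swap → [-44, 12, -7, -41, 26, 8, 43, 34]
  -41 < parent 12 at index 1, swap → [-44, -41, -7, 12, 26, 8, 43, 34]
insert -36:
  append -36 at index 8 → [-44, -41, -7, 12, 26, 8, 43, 34, -36]
  -36 < parent 12 at index 3, swap → [-44, -41, -7, -36, 26, 8, 43, 34, 12]
extract-min → returns -44:
  remove root -44; move last element 12 to root → [12, -41, -7, -36, 26, 8, 43, 34]
  12 vs smaller child -41 at index 1, swap → [-41, 12, -7, -36, 26, 8, 43, 34]
  12 vs smaller child -36 at index 3, swap → [-41, -36, -7, 12, 26, 8, 43, 34]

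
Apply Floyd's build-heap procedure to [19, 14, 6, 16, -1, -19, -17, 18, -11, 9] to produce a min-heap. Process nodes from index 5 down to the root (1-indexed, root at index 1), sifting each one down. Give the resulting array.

[-19, -11, -17, 14, -1, 6, 19, 18, 16, 9]

sift down from index 5: already satisfies heap property
sift down from index 4:
  16 vs smaller child -11 at index 9, swap → [19, 14, 6, -11, -1, -19, -17, 18, 16, 9]
sift down from index 3:
  6 vs smaller child -19 at index 6, swap → [19, 14, -19, -11, -1, 6, -17, 18, 16, 9]
sift down from index 2:
  14 vs smaller child -11 at index 4, swap → [19, -11, -19, 14, -1, 6, -17, 18, 16, 9]
sift down from index 1:
  19 vs smaller child -19 at index 3, swap → [-19, -11, 19, 14, -1, 6, -17, 18, 16, 9]
  19 vs smaller child -17 at index 7, swap → [-19, -11, -17, 14, -1, 6, 19, 18, 16, 9]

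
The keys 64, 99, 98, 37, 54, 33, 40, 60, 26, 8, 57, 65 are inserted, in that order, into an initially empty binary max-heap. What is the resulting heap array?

Insert 64:
  append 64 at index 0 → [64] (no swap needed)
Insert 99:
  append 99 at index 1 → [64, 99]
  99 > parent 64 at index 0, swap → [99, 64]
Insert 98:
  append 98 at index 2 → [99, 64, 98] (no swap needed)
Insert 37:
  append 37 at index 3 → [99, 64, 98, 37] (no swap needed)
Insert 54:
  append 54 at index 4 → [99, 64, 98, 37, 54] (no swap needed)
Insert 33:
  append 33 at index 5 → [99, 64, 98, 37, 54, 33] (no swap needed)
Insert 40:
  append 40 at index 6 → [99, 64, 98, 37, 54, 33, 40] (no swap needed)
Insert 60:
  append 60 at index 7 → [99, 64, 98, 37, 54, 33, 40, 60]
  60 > parent 37 at index 3, swap → [99, 64, 98, 60, 54, 33, 40, 37]
Insert 26:
  append 26 at index 8 → [99, 64, 98, 60, 54, 33, 40, 37, 26] (no swap needed)
Insert 8:
  append 8 at index 9 → [99, 64, 98, 60, 54, 33, 40, 37, 26, 8] (no swap needed)
Insert 57:
  append 57 at index 10 → [99, 64, 98, 60, 54, 33, 40, 37, 26, 8, 57]
  57 > parent 54 at index 4, swap → [99, 64, 98, 60, 57, 33, 40, 37, 26, 8, 54]
Insert 65:
  append 65 at index 11 → [99, 64, 98, 60, 57, 33, 40, 37, 26, 8, 54, 65]
  65 > parent 33 at index 5, swap → [99, 64, 98, 60, 57, 65, 40, 37, 26, 8, 54, 33]

[99, 64, 98, 60, 57, 65, 40, 37, 26, 8, 54, 33]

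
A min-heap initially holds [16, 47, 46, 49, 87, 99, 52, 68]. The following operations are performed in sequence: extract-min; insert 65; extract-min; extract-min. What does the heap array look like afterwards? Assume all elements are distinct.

[49, 65, 52, 68, 87, 99]

extract-min → returns 16:
  remove root 16; move last element 68 to root → [68, 47, 46, 49, 87, 99, 52]
  68 vs smaller child 46 at index 2, swap → [46, 47, 68, 49, 87, 99, 52]
  68 vs smaller child 52 at index 6, swap → [46, 47, 52, 49, 87, 99, 68]
insert 65:
  append 65 at index 7 → [46, 47, 52, 49, 87, 99, 68, 65] (no swap needed)
extract-min → returns 46:
  remove root 46; move last element 65 to root → [65, 47, 52, 49, 87, 99, 68]
  65 vs smaller child 47 at index 1, swap → [47, 65, 52, 49, 87, 99, 68]
  65 vs smaller child 49 at index 3, swap → [47, 49, 52, 65, 87, 99, 68]
extract-min → returns 47:
  remove root 47; move last element 68 to root → [68, 49, 52, 65, 87, 99]
  68 vs smaller child 49 at index 1, swap → [49, 68, 52, 65, 87, 99]
  68 vs smaller child 65 at index 3, swap → [49, 65, 52, 68, 87, 99]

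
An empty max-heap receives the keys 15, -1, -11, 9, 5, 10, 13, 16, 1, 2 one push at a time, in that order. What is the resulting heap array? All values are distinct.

Insert 15:
  append 15 at index 0 → [15] (no swap needed)
Insert -1:
  append -1 at index 1 → [15, -1] (no swap needed)
Insert -11:
  append -11 at index 2 → [15, -1, -11] (no swap needed)
Insert 9:
  append 9 at index 3 → [15, -1, -11, 9]
  9 > parent -1 at index 1, swap → [15, 9, -11, -1]
Insert 5:
  append 5 at index 4 → [15, 9, -11, -1, 5] (no swap needed)
Insert 10:
  append 10 at index 5 → [15, 9, -11, -1, 5, 10]
  10 > parent -11 at index 2, swap → [15, 9, 10, -1, 5, -11]
Insert 13:
  append 13 at index 6 → [15, 9, 10, -1, 5, -11, 13]
  13 > parent 10 at index 2, swap → [15, 9, 13, -1, 5, -11, 10]
Insert 16:
  append 16 at index 7 → [15, 9, 13, -1, 5, -11, 10, 16]
  16 > parent -1 at index 3, swap → [15, 9, 13, 16, 5, -11, 10, -1]
  16 > parent 9 at index 1, swap → [15, 16, 13, 9, 5, -11, 10, -1]
  16 > parent 15 at index 0, swap → [16, 15, 13, 9, 5, -11, 10, -1]
Insert 1:
  append 1 at index 8 → [16, 15, 13, 9, 5, -11, 10, -1, 1] (no swap needed)
Insert 2:
  append 2 at index 9 → [16, 15, 13, 9, 5, -11, 10, -1, 1, 2] (no swap needed)

[16, 15, 13, 9, 5, -11, 10, -1, 1, 2]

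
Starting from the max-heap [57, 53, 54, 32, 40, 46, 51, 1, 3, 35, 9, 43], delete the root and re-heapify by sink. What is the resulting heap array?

[54, 53, 51, 32, 40, 46, 43, 1, 3, 35, 9]

remove root 57; move last element 43 to root → [43, 53, 54, 32, 40, 46, 51, 1, 3, 35, 9]
43 vs larger child 54 at index 2, swap → [54, 53, 43, 32, 40, 46, 51, 1, 3, 35, 9]
43 vs larger child 51 at index 6, swap → [54, 53, 51, 32, 40, 46, 43, 1, 3, 35, 9]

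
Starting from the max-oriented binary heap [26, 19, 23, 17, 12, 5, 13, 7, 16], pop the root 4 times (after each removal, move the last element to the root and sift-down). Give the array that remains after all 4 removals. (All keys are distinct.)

extract-max #1 returns 26:
  remove root 26; move last element 16 to root → [16, 19, 23, 17, 12, 5, 13, 7]
  16 vs larger child 23 at index 2, swap → [23, 19, 16, 17, 12, 5, 13, 7]
extract-max #2 returns 23:
  remove root 23; move last element 7 to root → [7, 19, 16, 17, 12, 5, 13]
  7 vs larger child 19 at index 1, swap → [19, 7, 16, 17, 12, 5, 13]
  7 vs larger child 17 at index 3, swap → [19, 17, 16, 7, 12, 5, 13]
extract-max #3 returns 19:
  remove root 19; move last element 13 to root → [13, 17, 16, 7, 12, 5]
  13 vs larger child 17 at index 1, swap → [17, 13, 16, 7, 12, 5]
extract-max #4 returns 17:
  remove root 17; move last element 5 to root → [5, 13, 16, 7, 12]
  5 vs larger child 16 at index 2, swap → [16, 13, 5, 7, 12]

[16, 13, 5, 7, 12]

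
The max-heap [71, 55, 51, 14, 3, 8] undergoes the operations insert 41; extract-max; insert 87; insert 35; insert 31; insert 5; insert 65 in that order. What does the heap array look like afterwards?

[87, 65, 55, 35, 41, 8, 51, 14, 31, 3, 5]

insert 41:
  append 41 at index 6 → [71, 55, 51, 14, 3, 8, 41] (no swap needed)
extract-max → returns 71:
  remove root 71; move last element 41 to root → [41, 55, 51, 14, 3, 8]
  41 vs larger child 55 at index 1, swap → [55, 41, 51, 14, 3, 8]
insert 87:
  append 87 at index 6 → [55, 41, 51, 14, 3, 8, 87]
  87 > parent 51 at index 2, swap → [55, 41, 87, 14, 3, 8, 51]
  87 > parent 55 at index 0, swap → [87, 41, 55, 14, 3, 8, 51]
insert 35:
  append 35 at index 7 → [87, 41, 55, 14, 3, 8, 51, 35]
  35 > parent 14 at index 3, swap → [87, 41, 55, 35, 3, 8, 51, 14]
insert 31:
  append 31 at index 8 → [87, 41, 55, 35, 3, 8, 51, 14, 31] (no swap needed)
insert 5:
  append 5 at index 9 → [87, 41, 55, 35, 3, 8, 51, 14, 31, 5]
  5 > parent 3 at index 4, swap → [87, 41, 55, 35, 5, 8, 51, 14, 31, 3]
insert 65:
  append 65 at index 10 → [87, 41, 55, 35, 5, 8, 51, 14, 31, 3, 65]
  65 > parent 5 at index 4, swap → [87, 41, 55, 35, 65, 8, 51, 14, 31, 3, 5]
  65 > parent 41 at index 1, swap → [87, 65, 55, 35, 41, 8, 51, 14, 31, 3, 5]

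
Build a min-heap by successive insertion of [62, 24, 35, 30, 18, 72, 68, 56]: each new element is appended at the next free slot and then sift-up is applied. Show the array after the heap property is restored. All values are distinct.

[18, 24, 35, 56, 30, 72, 68, 62]

Insert 62:
  append 62 at index 0 → [62] (no swap needed)
Insert 24:
  append 24 at index 1 → [62, 24]
  24 < parent 62 at index 0, swap → [24, 62]
Insert 35:
  append 35 at index 2 → [24, 62, 35] (no swap needed)
Insert 30:
  append 30 at index 3 → [24, 62, 35, 30]
  30 < parent 62 at index 1, swap → [24, 30, 35, 62]
Insert 18:
  append 18 at index 4 → [24, 30, 35, 62, 18]
  18 < parent 30 at index 1, swap → [24, 18, 35, 62, 30]
  18 < parent 24 at index 0, swap → [18, 24, 35, 62, 30]
Insert 72:
  append 72 at index 5 → [18, 24, 35, 62, 30, 72] (no swap needed)
Insert 68:
  append 68 at index 6 → [18, 24, 35, 62, 30, 72, 68] (no swap needed)
Insert 56:
  append 56 at index 7 → [18, 24, 35, 62, 30, 72, 68, 56]
  56 < parent 62 at index 3, swap → [18, 24, 35, 56, 30, 72, 68, 62]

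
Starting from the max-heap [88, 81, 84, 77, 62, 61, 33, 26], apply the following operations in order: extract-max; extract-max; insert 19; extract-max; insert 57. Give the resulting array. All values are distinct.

extract-max → returns 88:
  remove root 88; move last element 26 to root → [26, 81, 84, 77, 62, 61, 33]
  26 vs larger child 84 at index 2, swap → [84, 81, 26, 77, 62, 61, 33]
  26 vs larger child 61 at index 5, swap → [84, 81, 61, 77, 62, 26, 33]
extract-max → returns 84:
  remove root 84; move last element 33 to root → [33, 81, 61, 77, 62, 26]
  33 vs larger child 81 at index 1, swap → [81, 33, 61, 77, 62, 26]
  33 vs larger child 77 at index 3, swap → [81, 77, 61, 33, 62, 26]
insert 19:
  append 19 at index 6 → [81, 77, 61, 33, 62, 26, 19] (no swap needed)
extract-max → returns 81:
  remove root 81; move last element 19 to root → [19, 77, 61, 33, 62, 26]
  19 vs larger child 77 at index 1, swap → [77, 19, 61, 33, 62, 26]
  19 vs larger child 62 at index 4, swap → [77, 62, 61, 33, 19, 26]
insert 57:
  append 57 at index 6 → [77, 62, 61, 33, 19, 26, 57] (no swap needed)

[77, 62, 61, 33, 19, 26, 57]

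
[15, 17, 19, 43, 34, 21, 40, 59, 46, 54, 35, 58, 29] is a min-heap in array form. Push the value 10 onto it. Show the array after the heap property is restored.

[10, 17, 15, 43, 34, 21, 19, 59, 46, 54, 35, 58, 29, 40]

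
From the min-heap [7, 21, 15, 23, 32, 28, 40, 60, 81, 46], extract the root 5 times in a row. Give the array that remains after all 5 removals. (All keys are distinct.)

[32, 46, 40, 60, 81]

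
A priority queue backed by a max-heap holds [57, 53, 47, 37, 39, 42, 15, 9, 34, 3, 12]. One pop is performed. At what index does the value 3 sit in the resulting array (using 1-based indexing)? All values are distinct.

10

remove root 57; move last element 12 to root → [12, 53, 47, 37, 39, 42, 15, 9, 34, 3]
12 vs larger child 53 at index 2, swap → [53, 12, 47, 37, 39, 42, 15, 9, 34, 3]
12 vs larger child 39 at index 5, swap → [53, 39, 47, 37, 12, 42, 15, 9, 34, 3]
resulting array: [53, 39, 47, 37, 12, 42, 15, 9, 34, 3]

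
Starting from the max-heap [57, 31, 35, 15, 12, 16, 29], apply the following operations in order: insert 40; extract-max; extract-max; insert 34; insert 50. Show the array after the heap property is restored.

[50, 35, 34, 31, 12, 16, 29, 15]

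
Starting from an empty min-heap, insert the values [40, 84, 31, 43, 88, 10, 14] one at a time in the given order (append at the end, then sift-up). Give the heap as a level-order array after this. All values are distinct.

Insert 40:
  append 40 at index 0 → [40] (no swap needed)
Insert 84:
  append 84 at index 1 → [40, 84] (no swap needed)
Insert 31:
  append 31 at index 2 → [40, 84, 31]
  31 < parent 40 at index 0, swap → [31, 84, 40]
Insert 43:
  append 43 at index 3 → [31, 84, 40, 43]
  43 < parent 84 at index 1, swap → [31, 43, 40, 84]
Insert 88:
  append 88 at index 4 → [31, 43, 40, 84, 88] (no swap needed)
Insert 10:
  append 10 at index 5 → [31, 43, 40, 84, 88, 10]
  10 < parent 40 at index 2, swap → [31, 43, 10, 84, 88, 40]
  10 < parent 31 at index 0, swap → [10, 43, 31, 84, 88, 40]
Insert 14:
  append 14 at index 6 → [10, 43, 31, 84, 88, 40, 14]
  14 < parent 31 at index 2, swap → [10, 43, 14, 84, 88, 40, 31]

[10, 43, 14, 84, 88, 40, 31]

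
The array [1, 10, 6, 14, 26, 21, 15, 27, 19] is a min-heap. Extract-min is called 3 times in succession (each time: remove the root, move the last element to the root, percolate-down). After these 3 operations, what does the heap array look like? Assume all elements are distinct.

extract-min #1 returns 1:
  remove root 1; move last element 19 to root → [19, 10, 6, 14, 26, 21, 15, 27]
  19 vs smaller child 6 at index 2, swap → [6, 10, 19, 14, 26, 21, 15, 27]
  19 vs smaller child 15 at index 6, swap → [6, 10, 15, 14, 26, 21, 19, 27]
extract-min #2 returns 6:
  remove root 6; move last element 27 to root → [27, 10, 15, 14, 26, 21, 19]
  27 vs smaller child 10 at index 1, swap → [10, 27, 15, 14, 26, 21, 19]
  27 vs smaller child 14 at index 3, swap → [10, 14, 15, 27, 26, 21, 19]
extract-min #3 returns 10:
  remove root 10; move last element 19 to root → [19, 14, 15, 27, 26, 21]
  19 vs smaller child 14 at index 1, swap → [14, 19, 15, 27, 26, 21]

[14, 19, 15, 27, 26, 21]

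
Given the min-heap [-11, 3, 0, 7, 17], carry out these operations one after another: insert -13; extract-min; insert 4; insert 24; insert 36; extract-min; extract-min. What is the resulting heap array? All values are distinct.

[3, 7, 4, 24, 17, 36]

insert -13:
  append -13 at index 5 → [-11, 3, 0, 7, 17, -13]
  -13 < parent 0 at index 2, swap → [-11, 3, -13, 7, 17, 0]
  -13 < parent -11 at index 0, swap → [-13, 3, -11, 7, 17, 0]
extract-min → returns -13:
  remove root -13; move last element 0 to root → [0, 3, -11, 7, 17]
  0 vs smaller child -11 at index 2, swap → [-11, 3, 0, 7, 17]
insert 4:
  append 4 at index 5 → [-11, 3, 0, 7, 17, 4] (no swap needed)
insert 24:
  append 24 at index 6 → [-11, 3, 0, 7, 17, 4, 24] (no swap needed)
insert 36:
  append 36 at index 7 → [-11, 3, 0, 7, 17, 4, 24, 36] (no swap needed)
extract-min → returns -11:
  remove root -11; move last element 36 to root → [36, 3, 0, 7, 17, 4, 24]
  36 vs smaller child 0 at index 2, swap → [0, 3, 36, 7, 17, 4, 24]
  36 vs smaller child 4 at index 5, swap → [0, 3, 4, 7, 17, 36, 24]
extract-min → returns 0:
  remove root 0; move last element 24 to root → [24, 3, 4, 7, 17, 36]
  24 vs smaller child 3 at index 1, swap → [3, 24, 4, 7, 17, 36]
  24 vs smaller child 7 at index 3, swap → [3, 7, 4, 24, 17, 36]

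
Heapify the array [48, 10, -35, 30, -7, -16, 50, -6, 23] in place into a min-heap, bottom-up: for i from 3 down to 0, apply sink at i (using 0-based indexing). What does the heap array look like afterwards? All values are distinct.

sift down from index 3:
  30 vs smaller child -6 at index 7, swap → [48, 10, -35, -6, -7, -16, 50, 30, 23]
sift down from index 2: already satisfies heap property
sift down from index 1:
  10 vs smaller child -7 at index 4, swap → [48, -7, -35, -6, 10, -16, 50, 30, 23]
sift down from index 0:
  48 vs smaller child -35 at index 2, swap → [-35, -7, 48, -6, 10, -16, 50, 30, 23]
  48 vs smaller child -16 at index 5, swap → [-35, -7, -16, -6, 10, 48, 50, 30, 23]

[-35, -7, -16, -6, 10, 48, 50, 30, 23]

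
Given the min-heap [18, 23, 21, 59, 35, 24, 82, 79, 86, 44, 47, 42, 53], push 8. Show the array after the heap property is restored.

[8, 23, 18, 59, 35, 24, 21, 79, 86, 44, 47, 42, 53, 82]

append 8 at index 13 → [18, 23, 21, 59, 35, 24, 82, 79, 86, 44, 47, 42, 53, 8]
8 < parent 82 at index 6, swap → [18, 23, 21, 59, 35, 24, 8, 79, 86, 44, 47, 42, 53, 82]
8 < parent 21 at index 2, swap → [18, 23, 8, 59, 35, 24, 21, 79, 86, 44, 47, 42, 53, 82]
8 < parent 18 at index 0, swap → [8, 23, 18, 59, 35, 24, 21, 79, 86, 44, 47, 42, 53, 82]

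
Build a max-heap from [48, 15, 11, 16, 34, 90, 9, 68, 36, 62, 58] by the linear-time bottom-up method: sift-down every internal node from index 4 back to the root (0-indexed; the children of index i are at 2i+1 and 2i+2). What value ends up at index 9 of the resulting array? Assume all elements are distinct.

sift down from index 4:
  34 vs larger child 62 at index 9, swap → [48, 15, 11, 16, 62, 90, 9, 68, 36, 34, 58]
sift down from index 3:
  16 vs larger child 68 at index 7, swap → [48, 15, 11, 68, 62, 90, 9, 16, 36, 34, 58]
sift down from index 2:
  11 vs larger child 90 at index 5, swap → [48, 15, 90, 68, 62, 11, 9, 16, 36, 34, 58]
sift down from index 1:
  15 vs larger child 68 at index 3, swap → [48, 68, 90, 15, 62, 11, 9, 16, 36, 34, 58]
  15 vs larger child 36 at index 8, swap → [48, 68, 90, 36, 62, 11, 9, 16, 15, 34, 58]
sift down from index 0:
  48 vs larger child 90 at index 2, swap → [90, 68, 48, 36, 62, 11, 9, 16, 15, 34, 58]
resulting array: [90, 68, 48, 36, 62, 11, 9, 16, 15, 34, 58]

34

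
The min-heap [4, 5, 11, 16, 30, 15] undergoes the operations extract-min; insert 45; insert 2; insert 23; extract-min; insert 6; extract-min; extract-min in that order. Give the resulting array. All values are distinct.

extract-min → returns 4:
  remove root 4; move last element 15 to root → [15, 5, 11, 16, 30]
  15 vs smaller child 5 at index 1, swap → [5, 15, 11, 16, 30]
insert 45:
  append 45 at index 5 → [5, 15, 11, 16, 30, 45] (no swap needed)
insert 2:
  append 2 at index 6 → [5, 15, 11, 16, 30, 45, 2]
  2 < parent 11 at index 2, swap → [5, 15, 2, 16, 30, 45, 11]
  2 < parent 5 at index 0, swap → [2, 15, 5, 16, 30, 45, 11]
insert 23:
  append 23 at index 7 → [2, 15, 5, 16, 30, 45, 11, 23] (no swap needed)
extract-min → returns 2:
  remove root 2; move last element 23 to root → [23, 15, 5, 16, 30, 45, 11]
  23 vs smaller child 5 at index 2, swap → [5, 15, 23, 16, 30, 45, 11]
  23 vs smaller child 11 at index 6, swap → [5, 15, 11, 16, 30, 45, 23]
insert 6:
  append 6 at index 7 → [5, 15, 11, 16, 30, 45, 23, 6]
  6 < parent 16 at index 3, swap → [5, 15, 11, 6, 30, 45, 23, 16]
  6 < parent 15 at index 1, swap → [5, 6, 11, 15, 30, 45, 23, 16]
extract-min → returns 5:
  remove root 5; move last element 16 to root → [16, 6, 11, 15, 30, 45, 23]
  16 vs smaller child 6 at index 1, swap → [6, 16, 11, 15, 30, 45, 23]
  16 vs smaller child 15 at index 3, swap → [6, 15, 11, 16, 30, 45, 23]
extract-min → returns 6:
  remove root 6; move last element 23 to root → [23, 15, 11, 16, 30, 45]
  23 vs smaller child 11 at index 2, swap → [11, 15, 23, 16, 30, 45]

[11, 15, 23, 16, 30, 45]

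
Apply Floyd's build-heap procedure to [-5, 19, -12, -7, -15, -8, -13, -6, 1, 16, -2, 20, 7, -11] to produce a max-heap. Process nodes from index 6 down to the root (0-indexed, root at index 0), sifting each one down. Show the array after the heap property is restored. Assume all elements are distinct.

sift down from index 6:
  -13 vs only child -11 at index 13, swap → [-5, 19, -12, -7, -15, -8, -11, -6, 1, 16, -2, 20, 7, -13]
sift down from index 5:
  -8 vs larger child 20 at index 11, swap → [-5, 19, -12, -7, -15, 20, -11, -6, 1, 16, -2, -8, 7, -13]
sift down from index 4:
  -15 vs larger child 16 at index 9, swap → [-5, 19, -12, -7, 16, 20, -11, -6, 1, -15, -2, -8, 7, -13]
sift down from index 3:
  -7 vs larger child 1 at index 8, swap → [-5, 19, -12, 1, 16, 20, -11, -6, -7, -15, -2, -8, 7, -13]
sift down from index 2:
  -12 vs larger child 20 at index 5, swap → [-5, 19, 20, 1, 16, -12, -11, -6, -7, -15, -2, -8, 7, -13]
  -12 vs larger child 7 at index 12, swap → [-5, 19, 20, 1, 16, 7, -11, -6, -7, -15, -2, -8, -12, -13]
sift down from index 1: already satisfies heap property
sift down from index 0:
  -5 vs larger child 20 at index 2, swap → [20, 19, -5, 1, 16, 7, -11, -6, -7, -15, -2, -8, -12, -13]
  -5 vs larger child 7 at index 5, swap → [20, 19, 7, 1, 16, -5, -11, -6, -7, -15, -2, -8, -12, -13]

[20, 19, 7, 1, 16, -5, -11, -6, -7, -15, -2, -8, -12, -13]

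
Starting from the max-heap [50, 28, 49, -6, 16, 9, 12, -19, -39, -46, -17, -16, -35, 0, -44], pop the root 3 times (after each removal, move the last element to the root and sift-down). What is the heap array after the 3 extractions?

[16, -6, 12, -19, -17, 9, 0, -35, -39, -46, -44, -16]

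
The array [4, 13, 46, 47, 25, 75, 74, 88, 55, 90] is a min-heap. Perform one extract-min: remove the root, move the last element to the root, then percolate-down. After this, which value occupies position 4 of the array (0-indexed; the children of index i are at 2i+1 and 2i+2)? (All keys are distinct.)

90

remove root 4; move last element 90 to root → [90, 13, 46, 47, 25, 75, 74, 88, 55]
90 vs smaller child 13 at index 1, swap → [13, 90, 46, 47, 25, 75, 74, 88, 55]
90 vs smaller child 25 at index 4, swap → [13, 25, 46, 47, 90, 75, 74, 88, 55]
resulting array: [13, 25, 46, 47, 90, 75, 74, 88, 55]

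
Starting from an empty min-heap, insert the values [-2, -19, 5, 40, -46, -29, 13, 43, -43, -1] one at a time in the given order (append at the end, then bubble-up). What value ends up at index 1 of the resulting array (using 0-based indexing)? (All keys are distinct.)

Insert -2:
  append -2 at index 0 → [-2] (no swap needed)
Insert -19:
  append -19 at index 1 → [-2, -19]
  -19 < parent -2 at index 0, swap → [-19, -2]
Insert 5:
  append 5 at index 2 → [-19, -2, 5] (no swap needed)
Insert 40:
  append 40 at index 3 → [-19, -2, 5, 40] (no swap needed)
Insert -46:
  append -46 at index 4 → [-19, -2, 5, 40, -46]
  -46 < parent -2 at index 1, swap → [-19, -46, 5, 40, -2]
  -46 < parent -19 at index 0, swap → [-46, -19, 5, 40, -2]
Insert -29:
  append -29 at index 5 → [-46, -19, 5, 40, -2, -29]
  -29 < parent 5 at index 2, swap → [-46, -19, -29, 40, -2, 5]
Insert 13:
  append 13 at index 6 → [-46, -19, -29, 40, -2, 5, 13] (no swap needed)
Insert 43:
  append 43 at index 7 → [-46, -19, -29, 40, -2, 5, 13, 43] (no swap needed)
Insert -43:
  append -43 at index 8 → [-46, -19, -29, 40, -2, 5, 13, 43, -43]
  -43 < parent 40 at index 3, swap → [-46, -19, -29, -43, -2, 5, 13, 43, 40]
  -43 < parent -19 at index 1, swap → [-46, -43, -29, -19, -2, 5, 13, 43, 40]
Insert -1:
  append -1 at index 9 → [-46, -43, -29, -19, -2, 5, 13, 43, 40, -1] (no swap needed)
resulting array: [-46, -43, -29, -19, -2, 5, 13, 43, 40, -1]

-43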